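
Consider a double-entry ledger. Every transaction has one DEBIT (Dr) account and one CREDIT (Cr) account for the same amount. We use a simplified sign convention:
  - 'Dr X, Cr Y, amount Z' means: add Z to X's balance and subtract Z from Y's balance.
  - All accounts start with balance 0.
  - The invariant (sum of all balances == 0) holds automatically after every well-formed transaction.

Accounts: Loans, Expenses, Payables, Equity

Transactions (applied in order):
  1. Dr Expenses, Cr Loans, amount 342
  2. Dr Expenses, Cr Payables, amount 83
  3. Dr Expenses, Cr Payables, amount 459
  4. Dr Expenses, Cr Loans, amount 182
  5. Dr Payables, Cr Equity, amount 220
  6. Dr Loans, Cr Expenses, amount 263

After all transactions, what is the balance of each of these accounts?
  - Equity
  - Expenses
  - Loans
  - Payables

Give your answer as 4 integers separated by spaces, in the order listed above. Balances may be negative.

After txn 1 (Dr Expenses, Cr Loans, amount 342): Expenses=342 Loans=-342
After txn 2 (Dr Expenses, Cr Payables, amount 83): Expenses=425 Loans=-342 Payables=-83
After txn 3 (Dr Expenses, Cr Payables, amount 459): Expenses=884 Loans=-342 Payables=-542
After txn 4 (Dr Expenses, Cr Loans, amount 182): Expenses=1066 Loans=-524 Payables=-542
After txn 5 (Dr Payables, Cr Equity, amount 220): Equity=-220 Expenses=1066 Loans=-524 Payables=-322
After txn 6 (Dr Loans, Cr Expenses, amount 263): Equity=-220 Expenses=803 Loans=-261 Payables=-322

Answer: -220 803 -261 -322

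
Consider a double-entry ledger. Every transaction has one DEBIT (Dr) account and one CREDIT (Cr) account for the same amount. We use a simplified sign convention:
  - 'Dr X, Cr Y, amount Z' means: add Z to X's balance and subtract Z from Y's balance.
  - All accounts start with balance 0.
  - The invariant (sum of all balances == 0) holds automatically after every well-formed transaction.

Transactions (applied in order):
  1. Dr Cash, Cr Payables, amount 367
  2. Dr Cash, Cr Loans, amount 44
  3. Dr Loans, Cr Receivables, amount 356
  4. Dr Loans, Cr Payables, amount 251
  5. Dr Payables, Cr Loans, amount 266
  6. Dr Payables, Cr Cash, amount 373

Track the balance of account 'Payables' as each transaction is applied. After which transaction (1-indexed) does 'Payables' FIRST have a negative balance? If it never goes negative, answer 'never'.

After txn 1: Payables=-367

Answer: 1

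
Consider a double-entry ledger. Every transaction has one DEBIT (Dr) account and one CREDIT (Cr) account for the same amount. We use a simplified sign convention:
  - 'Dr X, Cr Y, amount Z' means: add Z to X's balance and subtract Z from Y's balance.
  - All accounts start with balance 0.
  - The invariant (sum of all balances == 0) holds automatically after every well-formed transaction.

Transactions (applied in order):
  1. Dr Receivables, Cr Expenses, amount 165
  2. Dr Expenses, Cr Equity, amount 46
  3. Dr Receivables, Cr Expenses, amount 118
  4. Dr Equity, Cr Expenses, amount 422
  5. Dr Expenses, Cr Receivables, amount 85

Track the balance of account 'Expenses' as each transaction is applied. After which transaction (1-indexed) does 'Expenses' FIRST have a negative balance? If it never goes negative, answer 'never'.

After txn 1: Expenses=-165

Answer: 1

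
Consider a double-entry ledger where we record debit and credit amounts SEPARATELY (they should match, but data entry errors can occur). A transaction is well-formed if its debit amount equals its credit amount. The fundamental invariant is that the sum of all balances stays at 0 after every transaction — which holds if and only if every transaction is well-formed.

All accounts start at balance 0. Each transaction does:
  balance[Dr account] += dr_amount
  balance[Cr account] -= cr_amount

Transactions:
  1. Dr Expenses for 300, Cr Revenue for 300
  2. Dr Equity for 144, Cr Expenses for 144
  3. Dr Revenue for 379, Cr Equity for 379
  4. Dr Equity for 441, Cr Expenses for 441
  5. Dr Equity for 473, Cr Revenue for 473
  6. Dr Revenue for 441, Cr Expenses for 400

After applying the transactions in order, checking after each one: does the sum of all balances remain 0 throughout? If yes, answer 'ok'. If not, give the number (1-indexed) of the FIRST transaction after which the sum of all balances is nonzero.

After txn 1: dr=300 cr=300 sum_balances=0
After txn 2: dr=144 cr=144 sum_balances=0
After txn 3: dr=379 cr=379 sum_balances=0
After txn 4: dr=441 cr=441 sum_balances=0
After txn 5: dr=473 cr=473 sum_balances=0
After txn 6: dr=441 cr=400 sum_balances=41

Answer: 6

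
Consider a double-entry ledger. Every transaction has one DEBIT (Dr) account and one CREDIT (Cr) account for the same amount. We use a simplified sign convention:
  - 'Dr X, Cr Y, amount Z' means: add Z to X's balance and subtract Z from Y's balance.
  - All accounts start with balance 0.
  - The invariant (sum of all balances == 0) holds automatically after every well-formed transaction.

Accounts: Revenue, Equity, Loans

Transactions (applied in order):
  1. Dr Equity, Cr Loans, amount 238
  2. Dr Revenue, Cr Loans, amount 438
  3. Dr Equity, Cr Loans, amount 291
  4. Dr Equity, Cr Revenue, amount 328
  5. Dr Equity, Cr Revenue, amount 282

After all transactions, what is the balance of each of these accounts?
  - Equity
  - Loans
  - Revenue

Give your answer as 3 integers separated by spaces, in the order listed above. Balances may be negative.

After txn 1 (Dr Equity, Cr Loans, amount 238): Equity=238 Loans=-238
After txn 2 (Dr Revenue, Cr Loans, amount 438): Equity=238 Loans=-676 Revenue=438
After txn 3 (Dr Equity, Cr Loans, amount 291): Equity=529 Loans=-967 Revenue=438
After txn 4 (Dr Equity, Cr Revenue, amount 328): Equity=857 Loans=-967 Revenue=110
After txn 5 (Dr Equity, Cr Revenue, amount 282): Equity=1139 Loans=-967 Revenue=-172

Answer: 1139 -967 -172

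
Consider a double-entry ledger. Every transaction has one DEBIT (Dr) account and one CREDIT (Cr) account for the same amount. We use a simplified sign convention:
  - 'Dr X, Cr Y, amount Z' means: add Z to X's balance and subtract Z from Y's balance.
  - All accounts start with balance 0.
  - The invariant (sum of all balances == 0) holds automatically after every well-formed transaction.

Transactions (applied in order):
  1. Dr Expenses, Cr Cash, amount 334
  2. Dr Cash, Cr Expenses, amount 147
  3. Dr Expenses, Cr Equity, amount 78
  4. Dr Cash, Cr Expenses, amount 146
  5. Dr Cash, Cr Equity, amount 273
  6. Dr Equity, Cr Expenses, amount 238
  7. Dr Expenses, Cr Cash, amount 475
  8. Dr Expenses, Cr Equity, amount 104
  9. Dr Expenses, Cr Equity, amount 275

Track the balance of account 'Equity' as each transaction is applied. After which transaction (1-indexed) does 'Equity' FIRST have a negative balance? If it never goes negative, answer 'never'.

After txn 1: Equity=0
After txn 2: Equity=0
After txn 3: Equity=-78

Answer: 3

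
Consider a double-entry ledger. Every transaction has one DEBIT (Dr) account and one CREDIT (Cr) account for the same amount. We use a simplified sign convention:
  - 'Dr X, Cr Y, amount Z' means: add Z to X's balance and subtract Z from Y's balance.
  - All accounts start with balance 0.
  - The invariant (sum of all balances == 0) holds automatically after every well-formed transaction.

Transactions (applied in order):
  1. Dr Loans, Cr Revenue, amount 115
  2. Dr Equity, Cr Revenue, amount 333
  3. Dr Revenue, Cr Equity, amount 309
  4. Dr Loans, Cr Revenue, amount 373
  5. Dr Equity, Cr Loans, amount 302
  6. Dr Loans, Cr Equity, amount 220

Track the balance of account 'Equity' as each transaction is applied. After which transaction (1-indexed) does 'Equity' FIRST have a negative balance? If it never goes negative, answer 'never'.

After txn 1: Equity=0
After txn 2: Equity=333
After txn 3: Equity=24
After txn 4: Equity=24
After txn 5: Equity=326
After txn 6: Equity=106

Answer: never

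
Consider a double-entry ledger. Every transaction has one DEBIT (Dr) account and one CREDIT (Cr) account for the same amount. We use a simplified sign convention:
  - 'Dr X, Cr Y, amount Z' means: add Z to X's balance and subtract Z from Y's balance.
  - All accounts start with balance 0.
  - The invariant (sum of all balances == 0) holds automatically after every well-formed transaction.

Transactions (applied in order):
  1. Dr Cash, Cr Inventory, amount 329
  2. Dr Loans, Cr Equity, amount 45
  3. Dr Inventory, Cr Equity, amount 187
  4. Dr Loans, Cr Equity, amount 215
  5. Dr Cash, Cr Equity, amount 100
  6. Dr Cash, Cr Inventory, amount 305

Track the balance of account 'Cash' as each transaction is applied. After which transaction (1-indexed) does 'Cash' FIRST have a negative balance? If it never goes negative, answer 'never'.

Answer: never

Derivation:
After txn 1: Cash=329
After txn 2: Cash=329
After txn 3: Cash=329
After txn 4: Cash=329
After txn 5: Cash=429
After txn 6: Cash=734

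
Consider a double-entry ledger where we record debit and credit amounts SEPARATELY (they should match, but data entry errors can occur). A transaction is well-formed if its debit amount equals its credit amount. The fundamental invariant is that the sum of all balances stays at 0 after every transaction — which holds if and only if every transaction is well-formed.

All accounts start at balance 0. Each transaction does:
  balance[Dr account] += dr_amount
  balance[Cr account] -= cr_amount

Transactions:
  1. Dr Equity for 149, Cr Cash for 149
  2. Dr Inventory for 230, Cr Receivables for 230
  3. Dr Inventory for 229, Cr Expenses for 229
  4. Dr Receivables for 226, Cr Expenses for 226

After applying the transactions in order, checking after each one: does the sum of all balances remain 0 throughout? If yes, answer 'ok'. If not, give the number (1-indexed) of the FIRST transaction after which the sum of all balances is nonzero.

After txn 1: dr=149 cr=149 sum_balances=0
After txn 2: dr=230 cr=230 sum_balances=0
After txn 3: dr=229 cr=229 sum_balances=0
After txn 4: dr=226 cr=226 sum_balances=0

Answer: ok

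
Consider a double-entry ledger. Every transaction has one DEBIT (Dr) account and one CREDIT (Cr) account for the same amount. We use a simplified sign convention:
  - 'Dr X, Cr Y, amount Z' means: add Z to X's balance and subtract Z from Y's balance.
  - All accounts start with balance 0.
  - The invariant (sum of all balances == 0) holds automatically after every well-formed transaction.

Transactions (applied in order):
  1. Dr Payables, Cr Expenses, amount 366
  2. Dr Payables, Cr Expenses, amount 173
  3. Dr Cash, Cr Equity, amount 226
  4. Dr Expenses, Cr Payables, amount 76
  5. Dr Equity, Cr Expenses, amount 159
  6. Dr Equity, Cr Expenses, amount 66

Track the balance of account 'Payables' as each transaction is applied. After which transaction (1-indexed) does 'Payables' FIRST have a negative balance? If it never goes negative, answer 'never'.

Answer: never

Derivation:
After txn 1: Payables=366
After txn 2: Payables=539
After txn 3: Payables=539
After txn 4: Payables=463
After txn 5: Payables=463
After txn 6: Payables=463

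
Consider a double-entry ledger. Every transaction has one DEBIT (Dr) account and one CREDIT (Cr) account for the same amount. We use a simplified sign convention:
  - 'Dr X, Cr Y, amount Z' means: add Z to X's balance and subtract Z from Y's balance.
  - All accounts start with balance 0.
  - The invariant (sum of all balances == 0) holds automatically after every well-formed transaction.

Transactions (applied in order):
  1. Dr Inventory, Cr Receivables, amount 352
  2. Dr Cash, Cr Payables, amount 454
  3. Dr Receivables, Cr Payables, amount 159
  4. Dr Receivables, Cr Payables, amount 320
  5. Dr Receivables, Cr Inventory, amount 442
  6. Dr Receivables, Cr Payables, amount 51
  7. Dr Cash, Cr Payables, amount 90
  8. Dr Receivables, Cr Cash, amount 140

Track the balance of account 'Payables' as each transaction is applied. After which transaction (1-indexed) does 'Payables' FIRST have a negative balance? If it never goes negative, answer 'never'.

After txn 1: Payables=0
After txn 2: Payables=-454

Answer: 2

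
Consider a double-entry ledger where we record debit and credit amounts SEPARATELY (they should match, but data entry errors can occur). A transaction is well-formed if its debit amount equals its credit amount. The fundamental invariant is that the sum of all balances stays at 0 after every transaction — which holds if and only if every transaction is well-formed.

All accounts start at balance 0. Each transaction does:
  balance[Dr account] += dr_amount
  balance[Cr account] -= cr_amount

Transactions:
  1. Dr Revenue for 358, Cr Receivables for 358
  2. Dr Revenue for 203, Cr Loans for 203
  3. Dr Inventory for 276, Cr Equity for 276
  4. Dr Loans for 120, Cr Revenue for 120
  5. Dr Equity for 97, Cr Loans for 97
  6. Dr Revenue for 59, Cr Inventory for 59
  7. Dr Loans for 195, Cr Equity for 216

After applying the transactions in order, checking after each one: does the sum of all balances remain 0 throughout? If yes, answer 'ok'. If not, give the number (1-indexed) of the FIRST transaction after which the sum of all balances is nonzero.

After txn 1: dr=358 cr=358 sum_balances=0
After txn 2: dr=203 cr=203 sum_balances=0
After txn 3: dr=276 cr=276 sum_balances=0
After txn 4: dr=120 cr=120 sum_balances=0
After txn 5: dr=97 cr=97 sum_balances=0
After txn 6: dr=59 cr=59 sum_balances=0
After txn 7: dr=195 cr=216 sum_balances=-21

Answer: 7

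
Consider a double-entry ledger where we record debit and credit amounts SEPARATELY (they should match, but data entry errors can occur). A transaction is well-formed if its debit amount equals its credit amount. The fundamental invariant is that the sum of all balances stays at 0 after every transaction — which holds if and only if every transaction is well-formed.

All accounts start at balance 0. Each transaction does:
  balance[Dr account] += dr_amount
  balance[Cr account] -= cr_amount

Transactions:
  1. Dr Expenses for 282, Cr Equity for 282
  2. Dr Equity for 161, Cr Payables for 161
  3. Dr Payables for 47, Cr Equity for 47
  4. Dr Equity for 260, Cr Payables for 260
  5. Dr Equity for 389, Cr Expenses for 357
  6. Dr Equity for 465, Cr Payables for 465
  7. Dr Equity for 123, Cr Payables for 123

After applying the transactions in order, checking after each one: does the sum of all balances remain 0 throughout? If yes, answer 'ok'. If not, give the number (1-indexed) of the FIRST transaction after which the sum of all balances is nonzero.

After txn 1: dr=282 cr=282 sum_balances=0
After txn 2: dr=161 cr=161 sum_balances=0
After txn 3: dr=47 cr=47 sum_balances=0
After txn 4: dr=260 cr=260 sum_balances=0
After txn 5: dr=389 cr=357 sum_balances=32
After txn 6: dr=465 cr=465 sum_balances=32
After txn 7: dr=123 cr=123 sum_balances=32

Answer: 5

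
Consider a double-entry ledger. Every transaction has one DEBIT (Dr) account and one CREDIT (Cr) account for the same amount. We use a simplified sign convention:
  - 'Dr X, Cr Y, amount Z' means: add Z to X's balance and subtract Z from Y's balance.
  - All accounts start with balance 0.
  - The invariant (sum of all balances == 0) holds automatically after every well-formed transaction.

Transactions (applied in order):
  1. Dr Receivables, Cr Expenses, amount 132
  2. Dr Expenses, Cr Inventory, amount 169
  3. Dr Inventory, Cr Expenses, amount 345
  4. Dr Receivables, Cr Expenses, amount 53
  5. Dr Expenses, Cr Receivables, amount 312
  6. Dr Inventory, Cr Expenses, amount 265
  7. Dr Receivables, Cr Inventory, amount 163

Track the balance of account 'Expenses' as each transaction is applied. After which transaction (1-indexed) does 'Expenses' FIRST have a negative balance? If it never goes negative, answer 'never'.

After txn 1: Expenses=-132

Answer: 1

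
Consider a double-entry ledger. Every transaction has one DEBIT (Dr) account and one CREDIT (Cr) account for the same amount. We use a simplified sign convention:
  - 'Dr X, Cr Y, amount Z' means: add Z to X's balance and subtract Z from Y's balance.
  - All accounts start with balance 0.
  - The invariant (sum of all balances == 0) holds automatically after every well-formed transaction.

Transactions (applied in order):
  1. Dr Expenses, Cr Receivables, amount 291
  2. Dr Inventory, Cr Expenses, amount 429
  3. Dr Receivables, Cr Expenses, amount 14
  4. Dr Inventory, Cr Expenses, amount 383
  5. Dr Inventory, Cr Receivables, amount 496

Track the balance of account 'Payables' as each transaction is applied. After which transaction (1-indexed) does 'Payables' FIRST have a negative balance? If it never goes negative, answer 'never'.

After txn 1: Payables=0
After txn 2: Payables=0
After txn 3: Payables=0
After txn 4: Payables=0
After txn 5: Payables=0

Answer: never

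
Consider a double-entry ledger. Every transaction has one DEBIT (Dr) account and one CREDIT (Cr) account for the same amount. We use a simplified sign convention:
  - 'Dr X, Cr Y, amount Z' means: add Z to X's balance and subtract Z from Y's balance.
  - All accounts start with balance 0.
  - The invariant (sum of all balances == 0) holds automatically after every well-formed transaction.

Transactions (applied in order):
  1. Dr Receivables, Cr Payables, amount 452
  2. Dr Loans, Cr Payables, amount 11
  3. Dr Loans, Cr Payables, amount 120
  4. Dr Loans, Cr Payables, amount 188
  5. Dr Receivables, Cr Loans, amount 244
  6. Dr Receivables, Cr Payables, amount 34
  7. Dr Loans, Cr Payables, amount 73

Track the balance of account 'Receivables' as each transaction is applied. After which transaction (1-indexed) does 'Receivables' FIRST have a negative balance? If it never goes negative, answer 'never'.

After txn 1: Receivables=452
After txn 2: Receivables=452
After txn 3: Receivables=452
After txn 4: Receivables=452
After txn 5: Receivables=696
After txn 6: Receivables=730
After txn 7: Receivables=730

Answer: never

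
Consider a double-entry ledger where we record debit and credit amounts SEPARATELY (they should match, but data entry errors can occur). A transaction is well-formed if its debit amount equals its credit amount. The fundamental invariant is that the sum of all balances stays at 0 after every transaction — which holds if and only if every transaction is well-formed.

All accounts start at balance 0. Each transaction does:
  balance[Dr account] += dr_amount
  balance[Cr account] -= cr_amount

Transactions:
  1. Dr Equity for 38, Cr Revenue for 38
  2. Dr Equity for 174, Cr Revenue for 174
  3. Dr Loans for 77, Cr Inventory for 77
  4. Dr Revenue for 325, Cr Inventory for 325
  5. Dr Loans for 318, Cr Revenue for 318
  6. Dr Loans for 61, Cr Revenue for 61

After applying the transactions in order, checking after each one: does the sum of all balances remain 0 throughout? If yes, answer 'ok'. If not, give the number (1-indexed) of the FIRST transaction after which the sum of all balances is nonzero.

Answer: ok

Derivation:
After txn 1: dr=38 cr=38 sum_balances=0
After txn 2: dr=174 cr=174 sum_balances=0
After txn 3: dr=77 cr=77 sum_balances=0
After txn 4: dr=325 cr=325 sum_balances=0
After txn 5: dr=318 cr=318 sum_balances=0
After txn 6: dr=61 cr=61 sum_balances=0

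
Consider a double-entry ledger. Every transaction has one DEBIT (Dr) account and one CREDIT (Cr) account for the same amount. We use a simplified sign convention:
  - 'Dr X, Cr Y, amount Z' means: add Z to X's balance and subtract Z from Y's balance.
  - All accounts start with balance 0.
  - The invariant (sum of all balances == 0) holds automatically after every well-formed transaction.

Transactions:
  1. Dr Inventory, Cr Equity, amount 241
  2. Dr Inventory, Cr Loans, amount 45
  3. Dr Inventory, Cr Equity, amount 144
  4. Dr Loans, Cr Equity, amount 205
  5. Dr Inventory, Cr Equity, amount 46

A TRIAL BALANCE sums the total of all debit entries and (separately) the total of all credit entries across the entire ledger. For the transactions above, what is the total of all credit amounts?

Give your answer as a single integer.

Txn 1: credit+=241
Txn 2: credit+=45
Txn 3: credit+=144
Txn 4: credit+=205
Txn 5: credit+=46
Total credits = 681

Answer: 681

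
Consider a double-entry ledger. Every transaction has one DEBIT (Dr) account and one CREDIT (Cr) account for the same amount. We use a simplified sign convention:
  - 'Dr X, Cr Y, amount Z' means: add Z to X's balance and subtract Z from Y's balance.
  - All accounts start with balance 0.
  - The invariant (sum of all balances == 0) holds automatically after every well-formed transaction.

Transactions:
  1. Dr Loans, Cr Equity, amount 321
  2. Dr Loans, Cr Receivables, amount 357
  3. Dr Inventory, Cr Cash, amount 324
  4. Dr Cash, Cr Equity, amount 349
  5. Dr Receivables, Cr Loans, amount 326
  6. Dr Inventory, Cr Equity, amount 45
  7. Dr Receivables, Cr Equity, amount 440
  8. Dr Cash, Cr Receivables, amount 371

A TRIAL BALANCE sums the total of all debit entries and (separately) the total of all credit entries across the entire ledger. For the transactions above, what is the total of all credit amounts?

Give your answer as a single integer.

Txn 1: credit+=321
Txn 2: credit+=357
Txn 3: credit+=324
Txn 4: credit+=349
Txn 5: credit+=326
Txn 6: credit+=45
Txn 7: credit+=440
Txn 8: credit+=371
Total credits = 2533

Answer: 2533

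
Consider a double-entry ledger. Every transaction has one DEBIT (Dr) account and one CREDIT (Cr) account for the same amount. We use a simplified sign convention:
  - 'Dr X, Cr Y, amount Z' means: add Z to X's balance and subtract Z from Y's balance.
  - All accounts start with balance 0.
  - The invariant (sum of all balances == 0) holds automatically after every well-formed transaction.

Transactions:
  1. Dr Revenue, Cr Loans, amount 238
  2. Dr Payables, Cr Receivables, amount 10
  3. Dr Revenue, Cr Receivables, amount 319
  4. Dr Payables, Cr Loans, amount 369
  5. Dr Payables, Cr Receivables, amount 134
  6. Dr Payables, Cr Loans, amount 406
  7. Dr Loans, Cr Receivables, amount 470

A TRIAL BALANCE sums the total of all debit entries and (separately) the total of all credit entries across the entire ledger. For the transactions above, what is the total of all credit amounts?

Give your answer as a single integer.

Txn 1: credit+=238
Txn 2: credit+=10
Txn 3: credit+=319
Txn 4: credit+=369
Txn 5: credit+=134
Txn 6: credit+=406
Txn 7: credit+=470
Total credits = 1946

Answer: 1946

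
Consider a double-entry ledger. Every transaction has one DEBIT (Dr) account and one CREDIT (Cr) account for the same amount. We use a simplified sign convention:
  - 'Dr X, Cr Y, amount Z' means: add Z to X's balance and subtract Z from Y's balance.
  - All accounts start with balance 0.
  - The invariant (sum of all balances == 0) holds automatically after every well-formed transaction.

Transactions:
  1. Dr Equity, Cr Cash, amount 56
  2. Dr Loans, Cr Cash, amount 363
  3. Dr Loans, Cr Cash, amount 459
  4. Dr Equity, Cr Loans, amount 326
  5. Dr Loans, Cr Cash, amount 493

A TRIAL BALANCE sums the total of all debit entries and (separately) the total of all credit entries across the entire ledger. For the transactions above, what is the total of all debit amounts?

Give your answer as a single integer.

Txn 1: debit+=56
Txn 2: debit+=363
Txn 3: debit+=459
Txn 4: debit+=326
Txn 5: debit+=493
Total debits = 1697

Answer: 1697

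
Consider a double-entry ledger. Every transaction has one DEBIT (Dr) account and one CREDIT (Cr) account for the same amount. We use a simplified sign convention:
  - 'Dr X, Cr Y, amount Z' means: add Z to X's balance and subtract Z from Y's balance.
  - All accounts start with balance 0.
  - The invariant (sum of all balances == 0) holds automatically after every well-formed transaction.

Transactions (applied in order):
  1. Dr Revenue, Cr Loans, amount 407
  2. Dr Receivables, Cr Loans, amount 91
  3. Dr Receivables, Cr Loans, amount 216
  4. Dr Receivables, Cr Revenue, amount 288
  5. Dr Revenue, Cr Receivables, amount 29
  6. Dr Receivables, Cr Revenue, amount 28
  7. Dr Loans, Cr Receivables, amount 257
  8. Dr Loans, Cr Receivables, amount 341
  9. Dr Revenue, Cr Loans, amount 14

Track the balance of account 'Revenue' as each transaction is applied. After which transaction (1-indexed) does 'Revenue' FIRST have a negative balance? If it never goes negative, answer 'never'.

Answer: never

Derivation:
After txn 1: Revenue=407
After txn 2: Revenue=407
After txn 3: Revenue=407
After txn 4: Revenue=119
After txn 5: Revenue=148
After txn 6: Revenue=120
After txn 7: Revenue=120
After txn 8: Revenue=120
After txn 9: Revenue=134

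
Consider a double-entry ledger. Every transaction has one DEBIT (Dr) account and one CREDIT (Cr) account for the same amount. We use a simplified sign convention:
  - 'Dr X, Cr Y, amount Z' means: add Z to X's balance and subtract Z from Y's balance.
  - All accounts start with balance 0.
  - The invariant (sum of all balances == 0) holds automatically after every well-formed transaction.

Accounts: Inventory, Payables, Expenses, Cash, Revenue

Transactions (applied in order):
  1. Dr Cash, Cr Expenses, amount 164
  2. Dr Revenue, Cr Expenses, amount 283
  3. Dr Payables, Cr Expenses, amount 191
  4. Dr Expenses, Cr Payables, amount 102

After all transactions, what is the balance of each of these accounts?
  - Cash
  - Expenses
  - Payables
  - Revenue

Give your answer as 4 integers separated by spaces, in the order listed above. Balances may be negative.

After txn 1 (Dr Cash, Cr Expenses, amount 164): Cash=164 Expenses=-164
After txn 2 (Dr Revenue, Cr Expenses, amount 283): Cash=164 Expenses=-447 Revenue=283
After txn 3 (Dr Payables, Cr Expenses, amount 191): Cash=164 Expenses=-638 Payables=191 Revenue=283
After txn 4 (Dr Expenses, Cr Payables, amount 102): Cash=164 Expenses=-536 Payables=89 Revenue=283

Answer: 164 -536 89 283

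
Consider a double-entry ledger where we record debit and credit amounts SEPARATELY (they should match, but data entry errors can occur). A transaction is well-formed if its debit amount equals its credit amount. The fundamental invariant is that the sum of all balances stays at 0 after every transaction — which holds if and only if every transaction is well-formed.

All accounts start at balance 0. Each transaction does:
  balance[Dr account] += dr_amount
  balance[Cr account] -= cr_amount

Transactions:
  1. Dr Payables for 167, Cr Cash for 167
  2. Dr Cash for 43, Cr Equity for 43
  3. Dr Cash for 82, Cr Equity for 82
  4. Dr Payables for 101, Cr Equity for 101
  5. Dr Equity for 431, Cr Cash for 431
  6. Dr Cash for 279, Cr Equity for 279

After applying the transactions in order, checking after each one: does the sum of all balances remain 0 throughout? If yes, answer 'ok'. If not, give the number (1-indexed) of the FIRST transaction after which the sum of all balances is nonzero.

Answer: ok

Derivation:
After txn 1: dr=167 cr=167 sum_balances=0
After txn 2: dr=43 cr=43 sum_balances=0
After txn 3: dr=82 cr=82 sum_balances=0
After txn 4: dr=101 cr=101 sum_balances=0
After txn 5: dr=431 cr=431 sum_balances=0
After txn 6: dr=279 cr=279 sum_balances=0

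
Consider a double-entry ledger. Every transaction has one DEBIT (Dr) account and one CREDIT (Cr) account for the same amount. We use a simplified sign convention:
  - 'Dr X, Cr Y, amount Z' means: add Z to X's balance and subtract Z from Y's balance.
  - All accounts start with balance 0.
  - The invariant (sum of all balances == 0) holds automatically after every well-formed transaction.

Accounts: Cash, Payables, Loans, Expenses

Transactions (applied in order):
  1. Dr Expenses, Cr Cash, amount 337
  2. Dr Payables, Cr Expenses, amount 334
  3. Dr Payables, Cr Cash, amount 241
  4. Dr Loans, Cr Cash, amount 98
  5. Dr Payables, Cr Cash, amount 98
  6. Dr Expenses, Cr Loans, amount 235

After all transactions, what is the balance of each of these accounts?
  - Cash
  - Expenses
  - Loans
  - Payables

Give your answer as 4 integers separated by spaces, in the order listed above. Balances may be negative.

After txn 1 (Dr Expenses, Cr Cash, amount 337): Cash=-337 Expenses=337
After txn 2 (Dr Payables, Cr Expenses, amount 334): Cash=-337 Expenses=3 Payables=334
After txn 3 (Dr Payables, Cr Cash, amount 241): Cash=-578 Expenses=3 Payables=575
After txn 4 (Dr Loans, Cr Cash, amount 98): Cash=-676 Expenses=3 Loans=98 Payables=575
After txn 5 (Dr Payables, Cr Cash, amount 98): Cash=-774 Expenses=3 Loans=98 Payables=673
After txn 6 (Dr Expenses, Cr Loans, amount 235): Cash=-774 Expenses=238 Loans=-137 Payables=673

Answer: -774 238 -137 673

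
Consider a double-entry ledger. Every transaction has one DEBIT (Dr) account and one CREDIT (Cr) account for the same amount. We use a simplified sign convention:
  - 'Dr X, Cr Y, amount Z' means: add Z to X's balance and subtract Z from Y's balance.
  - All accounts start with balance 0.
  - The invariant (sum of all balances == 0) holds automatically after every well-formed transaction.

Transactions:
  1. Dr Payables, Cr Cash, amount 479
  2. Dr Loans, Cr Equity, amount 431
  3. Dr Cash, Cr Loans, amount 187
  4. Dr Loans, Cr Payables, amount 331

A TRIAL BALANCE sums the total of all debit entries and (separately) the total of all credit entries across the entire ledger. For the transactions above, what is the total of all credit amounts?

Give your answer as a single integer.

Txn 1: credit+=479
Txn 2: credit+=431
Txn 3: credit+=187
Txn 4: credit+=331
Total credits = 1428

Answer: 1428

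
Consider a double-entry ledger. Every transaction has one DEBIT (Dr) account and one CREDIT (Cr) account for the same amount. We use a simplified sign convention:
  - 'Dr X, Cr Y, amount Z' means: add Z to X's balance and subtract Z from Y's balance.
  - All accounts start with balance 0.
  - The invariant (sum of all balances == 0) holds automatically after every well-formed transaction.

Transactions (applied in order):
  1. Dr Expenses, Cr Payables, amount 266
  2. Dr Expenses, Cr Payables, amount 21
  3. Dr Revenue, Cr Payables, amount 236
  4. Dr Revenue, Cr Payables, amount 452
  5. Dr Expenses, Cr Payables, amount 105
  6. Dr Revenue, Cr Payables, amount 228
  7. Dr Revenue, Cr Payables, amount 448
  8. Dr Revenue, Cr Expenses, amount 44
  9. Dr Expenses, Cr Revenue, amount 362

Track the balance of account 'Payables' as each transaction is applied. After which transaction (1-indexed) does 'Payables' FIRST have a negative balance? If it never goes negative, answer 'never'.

Answer: 1

Derivation:
After txn 1: Payables=-266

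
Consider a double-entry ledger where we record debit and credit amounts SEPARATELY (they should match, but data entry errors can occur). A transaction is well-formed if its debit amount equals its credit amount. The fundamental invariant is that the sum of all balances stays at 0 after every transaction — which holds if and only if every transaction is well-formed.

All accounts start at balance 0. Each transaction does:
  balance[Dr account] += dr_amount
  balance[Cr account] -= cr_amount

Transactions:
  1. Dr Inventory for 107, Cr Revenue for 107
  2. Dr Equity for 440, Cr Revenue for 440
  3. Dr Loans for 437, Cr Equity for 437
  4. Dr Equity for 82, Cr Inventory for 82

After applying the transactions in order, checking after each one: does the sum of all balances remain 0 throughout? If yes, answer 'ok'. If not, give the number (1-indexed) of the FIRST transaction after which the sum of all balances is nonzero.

Answer: ok

Derivation:
After txn 1: dr=107 cr=107 sum_balances=0
After txn 2: dr=440 cr=440 sum_balances=0
After txn 3: dr=437 cr=437 sum_balances=0
After txn 4: dr=82 cr=82 sum_balances=0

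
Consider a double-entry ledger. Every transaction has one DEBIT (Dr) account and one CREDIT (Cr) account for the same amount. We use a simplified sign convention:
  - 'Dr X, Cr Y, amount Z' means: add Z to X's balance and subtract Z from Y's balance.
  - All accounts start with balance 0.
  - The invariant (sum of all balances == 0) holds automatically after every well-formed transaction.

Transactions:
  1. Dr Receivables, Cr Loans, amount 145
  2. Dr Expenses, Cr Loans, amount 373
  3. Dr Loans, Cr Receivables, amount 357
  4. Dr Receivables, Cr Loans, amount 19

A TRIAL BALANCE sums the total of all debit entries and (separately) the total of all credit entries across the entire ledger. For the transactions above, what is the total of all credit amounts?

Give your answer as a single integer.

Txn 1: credit+=145
Txn 2: credit+=373
Txn 3: credit+=357
Txn 4: credit+=19
Total credits = 894

Answer: 894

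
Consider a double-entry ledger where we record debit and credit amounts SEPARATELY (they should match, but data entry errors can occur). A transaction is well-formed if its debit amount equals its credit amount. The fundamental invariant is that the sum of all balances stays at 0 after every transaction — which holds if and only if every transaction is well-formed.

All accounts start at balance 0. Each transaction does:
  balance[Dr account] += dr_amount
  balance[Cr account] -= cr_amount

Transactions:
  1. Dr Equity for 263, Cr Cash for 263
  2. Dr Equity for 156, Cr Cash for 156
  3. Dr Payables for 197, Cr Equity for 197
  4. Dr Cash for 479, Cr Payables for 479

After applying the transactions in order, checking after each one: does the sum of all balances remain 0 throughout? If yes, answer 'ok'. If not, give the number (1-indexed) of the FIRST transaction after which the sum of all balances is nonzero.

After txn 1: dr=263 cr=263 sum_balances=0
After txn 2: dr=156 cr=156 sum_balances=0
After txn 3: dr=197 cr=197 sum_balances=0
After txn 4: dr=479 cr=479 sum_balances=0

Answer: ok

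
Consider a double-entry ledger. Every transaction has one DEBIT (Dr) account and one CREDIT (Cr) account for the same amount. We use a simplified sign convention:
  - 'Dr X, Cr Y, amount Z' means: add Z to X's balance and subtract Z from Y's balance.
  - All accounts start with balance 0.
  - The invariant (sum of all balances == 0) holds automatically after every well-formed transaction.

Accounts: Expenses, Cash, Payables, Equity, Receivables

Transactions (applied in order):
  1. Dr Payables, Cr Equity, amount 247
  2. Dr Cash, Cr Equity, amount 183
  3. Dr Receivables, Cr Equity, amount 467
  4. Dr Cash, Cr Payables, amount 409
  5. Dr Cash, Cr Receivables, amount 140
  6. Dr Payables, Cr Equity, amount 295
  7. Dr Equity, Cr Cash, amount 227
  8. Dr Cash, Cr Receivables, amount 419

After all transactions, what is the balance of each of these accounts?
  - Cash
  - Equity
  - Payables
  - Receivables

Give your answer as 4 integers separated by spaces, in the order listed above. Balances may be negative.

Answer: 924 -965 133 -92

Derivation:
After txn 1 (Dr Payables, Cr Equity, amount 247): Equity=-247 Payables=247
After txn 2 (Dr Cash, Cr Equity, amount 183): Cash=183 Equity=-430 Payables=247
After txn 3 (Dr Receivables, Cr Equity, amount 467): Cash=183 Equity=-897 Payables=247 Receivables=467
After txn 4 (Dr Cash, Cr Payables, amount 409): Cash=592 Equity=-897 Payables=-162 Receivables=467
After txn 5 (Dr Cash, Cr Receivables, amount 140): Cash=732 Equity=-897 Payables=-162 Receivables=327
After txn 6 (Dr Payables, Cr Equity, amount 295): Cash=732 Equity=-1192 Payables=133 Receivables=327
After txn 7 (Dr Equity, Cr Cash, amount 227): Cash=505 Equity=-965 Payables=133 Receivables=327
After txn 8 (Dr Cash, Cr Receivables, amount 419): Cash=924 Equity=-965 Payables=133 Receivables=-92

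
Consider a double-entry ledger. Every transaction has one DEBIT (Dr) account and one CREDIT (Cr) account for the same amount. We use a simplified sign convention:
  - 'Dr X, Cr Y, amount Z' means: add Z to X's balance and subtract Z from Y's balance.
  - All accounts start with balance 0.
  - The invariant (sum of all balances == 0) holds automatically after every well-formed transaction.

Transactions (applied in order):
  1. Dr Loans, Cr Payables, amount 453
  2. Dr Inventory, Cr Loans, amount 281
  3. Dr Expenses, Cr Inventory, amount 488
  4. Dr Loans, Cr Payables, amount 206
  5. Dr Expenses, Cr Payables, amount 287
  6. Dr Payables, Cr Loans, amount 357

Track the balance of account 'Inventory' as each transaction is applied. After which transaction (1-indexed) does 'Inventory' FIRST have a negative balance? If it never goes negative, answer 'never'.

After txn 1: Inventory=0
After txn 2: Inventory=281
After txn 3: Inventory=-207

Answer: 3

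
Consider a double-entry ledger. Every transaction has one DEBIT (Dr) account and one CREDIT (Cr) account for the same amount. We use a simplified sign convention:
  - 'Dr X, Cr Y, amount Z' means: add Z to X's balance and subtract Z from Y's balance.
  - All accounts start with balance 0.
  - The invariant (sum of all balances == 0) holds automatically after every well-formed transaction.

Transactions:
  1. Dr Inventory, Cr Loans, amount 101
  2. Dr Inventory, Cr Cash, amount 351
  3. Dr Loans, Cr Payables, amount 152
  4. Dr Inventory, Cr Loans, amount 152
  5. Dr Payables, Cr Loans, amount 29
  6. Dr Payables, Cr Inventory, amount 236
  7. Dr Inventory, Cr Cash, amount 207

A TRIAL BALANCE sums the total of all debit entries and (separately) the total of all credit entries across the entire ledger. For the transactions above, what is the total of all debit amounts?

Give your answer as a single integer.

Txn 1: debit+=101
Txn 2: debit+=351
Txn 3: debit+=152
Txn 4: debit+=152
Txn 5: debit+=29
Txn 6: debit+=236
Txn 7: debit+=207
Total debits = 1228

Answer: 1228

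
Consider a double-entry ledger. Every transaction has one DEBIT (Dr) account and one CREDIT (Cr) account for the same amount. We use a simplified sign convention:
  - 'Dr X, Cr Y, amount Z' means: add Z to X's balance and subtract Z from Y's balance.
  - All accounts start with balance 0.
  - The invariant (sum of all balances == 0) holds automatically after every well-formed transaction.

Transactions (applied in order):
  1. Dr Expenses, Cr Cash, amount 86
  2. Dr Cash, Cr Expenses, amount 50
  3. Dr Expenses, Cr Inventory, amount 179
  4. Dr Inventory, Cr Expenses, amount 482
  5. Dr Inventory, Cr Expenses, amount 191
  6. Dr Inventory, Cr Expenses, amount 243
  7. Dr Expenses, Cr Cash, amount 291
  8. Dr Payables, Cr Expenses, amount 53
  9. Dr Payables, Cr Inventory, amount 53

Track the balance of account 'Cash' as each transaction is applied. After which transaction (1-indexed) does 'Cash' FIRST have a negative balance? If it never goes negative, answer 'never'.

After txn 1: Cash=-86

Answer: 1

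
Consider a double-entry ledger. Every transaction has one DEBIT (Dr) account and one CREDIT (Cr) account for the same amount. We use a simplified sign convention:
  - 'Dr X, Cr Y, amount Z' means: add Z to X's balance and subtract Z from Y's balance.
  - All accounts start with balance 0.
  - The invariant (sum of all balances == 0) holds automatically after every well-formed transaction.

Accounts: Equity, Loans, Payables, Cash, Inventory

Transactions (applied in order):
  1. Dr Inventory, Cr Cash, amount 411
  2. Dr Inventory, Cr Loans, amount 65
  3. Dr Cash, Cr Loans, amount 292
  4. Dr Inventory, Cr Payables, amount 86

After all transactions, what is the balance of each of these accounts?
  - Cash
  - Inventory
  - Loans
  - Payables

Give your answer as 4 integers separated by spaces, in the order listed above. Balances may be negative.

After txn 1 (Dr Inventory, Cr Cash, amount 411): Cash=-411 Inventory=411
After txn 2 (Dr Inventory, Cr Loans, amount 65): Cash=-411 Inventory=476 Loans=-65
After txn 3 (Dr Cash, Cr Loans, amount 292): Cash=-119 Inventory=476 Loans=-357
After txn 4 (Dr Inventory, Cr Payables, amount 86): Cash=-119 Inventory=562 Loans=-357 Payables=-86

Answer: -119 562 -357 -86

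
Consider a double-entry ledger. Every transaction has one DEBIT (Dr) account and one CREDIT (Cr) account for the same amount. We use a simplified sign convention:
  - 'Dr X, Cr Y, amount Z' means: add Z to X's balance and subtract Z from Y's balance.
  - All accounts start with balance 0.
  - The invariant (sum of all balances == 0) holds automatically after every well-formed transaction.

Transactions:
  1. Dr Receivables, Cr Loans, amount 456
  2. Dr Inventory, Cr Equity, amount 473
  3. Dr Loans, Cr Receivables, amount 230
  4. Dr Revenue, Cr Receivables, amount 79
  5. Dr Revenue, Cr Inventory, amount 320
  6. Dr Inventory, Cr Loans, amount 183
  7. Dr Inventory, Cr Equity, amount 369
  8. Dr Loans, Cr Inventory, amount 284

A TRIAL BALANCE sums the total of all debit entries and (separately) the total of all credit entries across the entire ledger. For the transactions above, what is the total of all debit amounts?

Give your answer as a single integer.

Txn 1: debit+=456
Txn 2: debit+=473
Txn 3: debit+=230
Txn 4: debit+=79
Txn 5: debit+=320
Txn 6: debit+=183
Txn 7: debit+=369
Txn 8: debit+=284
Total debits = 2394

Answer: 2394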